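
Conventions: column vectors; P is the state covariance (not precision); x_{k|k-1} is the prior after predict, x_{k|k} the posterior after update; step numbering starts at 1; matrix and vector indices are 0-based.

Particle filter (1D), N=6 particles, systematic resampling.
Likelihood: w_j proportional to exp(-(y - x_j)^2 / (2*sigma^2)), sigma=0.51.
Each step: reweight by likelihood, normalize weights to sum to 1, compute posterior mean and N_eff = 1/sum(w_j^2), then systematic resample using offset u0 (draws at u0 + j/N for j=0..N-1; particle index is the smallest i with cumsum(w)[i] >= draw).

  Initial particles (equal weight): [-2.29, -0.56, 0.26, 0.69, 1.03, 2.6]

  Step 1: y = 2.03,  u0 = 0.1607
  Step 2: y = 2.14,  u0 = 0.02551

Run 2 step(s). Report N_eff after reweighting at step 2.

step 1: w=[0.0000, 0.0000, 0.0034, 0.0443, 0.2043, 0.7480]  mean=2.1867  Neff=1.6577  idx=[4, 5, 5, 5, 5, 5]
step 2: w=[0.0274, 0.1945, 0.1945, 0.1945, 0.1945, 0.1945]  mean=2.5571  Neff=5.2644  idx=[0, 1, 2, 3, 4, 5]

N_eff = 5.2644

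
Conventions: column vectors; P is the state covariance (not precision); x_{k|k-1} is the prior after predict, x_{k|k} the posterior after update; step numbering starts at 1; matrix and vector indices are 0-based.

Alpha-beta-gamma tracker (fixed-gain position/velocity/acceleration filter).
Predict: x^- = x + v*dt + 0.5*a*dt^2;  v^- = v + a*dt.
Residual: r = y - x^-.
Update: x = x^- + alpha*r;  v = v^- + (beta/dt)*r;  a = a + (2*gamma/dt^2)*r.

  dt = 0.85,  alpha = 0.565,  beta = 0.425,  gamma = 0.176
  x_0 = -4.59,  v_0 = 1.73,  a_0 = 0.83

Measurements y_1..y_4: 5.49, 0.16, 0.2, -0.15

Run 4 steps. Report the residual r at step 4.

resid = -4.5601

step 1: x_pred=-2.8197  r=8.3097  x^+=1.8753  v^+=6.5903  a^+=4.8784
step 2: x_pred=9.2394  r=-9.0794  x^+=4.1095  v^+=6.1973  a^+=0.4550
step 3: x_pred=9.5416  r=-9.3416  x^+=4.2636  v^+=1.9132  a^+=-4.0962
step 4: x_pred=4.4101  r=-4.5601  x^+=1.8336  v^+=-3.8486  a^+=-6.3179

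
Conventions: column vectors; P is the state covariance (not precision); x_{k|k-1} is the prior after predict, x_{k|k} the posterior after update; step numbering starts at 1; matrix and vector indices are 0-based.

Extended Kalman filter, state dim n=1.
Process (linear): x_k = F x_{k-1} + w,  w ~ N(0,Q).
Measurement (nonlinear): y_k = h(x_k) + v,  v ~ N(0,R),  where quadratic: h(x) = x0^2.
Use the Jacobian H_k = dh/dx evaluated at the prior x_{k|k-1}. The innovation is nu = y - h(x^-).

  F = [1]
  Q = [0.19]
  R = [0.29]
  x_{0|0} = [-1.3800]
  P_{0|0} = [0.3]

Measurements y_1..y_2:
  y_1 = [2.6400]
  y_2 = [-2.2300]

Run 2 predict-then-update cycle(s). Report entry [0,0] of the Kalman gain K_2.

step 1: x^-=[-1.3800]  P^-=[0.4900]  H_jac=[-2.7600]  S=[4.0226]  K=[-0.3362]  nu=[0.7356]  x^+=[-1.6273]  P^+=[0.0353]
step 2: x^-=[-1.6273]  P^-=[0.2253]  H_jac=[-3.2546]  S=[2.6768]  K=[-0.2740]  nu=[-4.8781]  x^+=[-0.2909]  P^+=[0.0244]

K[0,0] = -0.2740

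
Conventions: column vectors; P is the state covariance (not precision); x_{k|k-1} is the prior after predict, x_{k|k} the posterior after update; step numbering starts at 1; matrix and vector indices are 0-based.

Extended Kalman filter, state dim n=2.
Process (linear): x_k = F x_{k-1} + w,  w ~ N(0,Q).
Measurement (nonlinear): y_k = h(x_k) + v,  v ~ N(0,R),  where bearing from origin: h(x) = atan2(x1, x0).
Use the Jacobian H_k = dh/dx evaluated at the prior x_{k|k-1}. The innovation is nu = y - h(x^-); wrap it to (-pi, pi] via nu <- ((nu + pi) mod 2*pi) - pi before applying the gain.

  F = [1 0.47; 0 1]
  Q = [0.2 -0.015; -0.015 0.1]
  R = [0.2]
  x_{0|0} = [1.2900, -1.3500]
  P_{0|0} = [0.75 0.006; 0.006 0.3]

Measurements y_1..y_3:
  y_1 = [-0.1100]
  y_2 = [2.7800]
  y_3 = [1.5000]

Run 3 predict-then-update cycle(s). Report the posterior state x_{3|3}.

step 1: x^-=[0.6555, -1.3500]  P^-=[1.0219 0.1320; 0.1320 0.4000]  H_jac=[0.5994 0.2911]  S=[0.6471]  K=[1.0060; 0.3022]  nu=[1.0088]  x^+=[1.6703, -1.0452]  P^+=[0.3671 -0.0647; -0.0647 0.3409]
step 2: x^-=[1.1790, -1.0452]  P^-=[0.5815 0.0805; 0.0805 0.4409]  H_jac=[0.4210 0.4749]  S=[0.4347]  K=[0.6512; 0.5597]  nu=[-2.7779]  x^+=[-0.6298, -2.5999]  P^+=[0.3972 -0.0779; -0.0779 0.3047]
step 3: x^-=[-1.8517, -2.5999]  P^-=[0.5913 0.0503; 0.0503 0.4047]  H_jac=[0.2552 -0.1818]  S=[0.2472]  K=[0.5734; -0.2456]  nu=[-2.5935]  x^+=[-3.3388, -1.9628]  P^+=[0.5100 0.0851; 0.0851 0.3898]

x_post = [-3.3388, -1.9628]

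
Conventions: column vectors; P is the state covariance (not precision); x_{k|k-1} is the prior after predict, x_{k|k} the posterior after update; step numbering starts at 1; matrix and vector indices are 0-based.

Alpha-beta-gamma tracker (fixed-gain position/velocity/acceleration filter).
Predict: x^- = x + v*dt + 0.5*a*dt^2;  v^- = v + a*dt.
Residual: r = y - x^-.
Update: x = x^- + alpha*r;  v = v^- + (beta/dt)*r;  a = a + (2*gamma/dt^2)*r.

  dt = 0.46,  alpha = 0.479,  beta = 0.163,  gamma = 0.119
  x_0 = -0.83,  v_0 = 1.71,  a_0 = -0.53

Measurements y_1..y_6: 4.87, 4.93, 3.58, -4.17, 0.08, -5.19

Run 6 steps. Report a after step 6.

step 1: x_pred=-0.0995  r=4.9695  x^+=2.2809  v^+=3.2271  a^+=5.0595
step 2: x_pred=4.3007  r=0.6293  x^+=4.6021  v^+=5.7775  a^+=5.7673
step 3: x_pred=7.8699  r=-4.2899  x^+=5.8151  v^+=6.9103  a^+=0.9422
step 4: x_pred=9.0935  r=-13.2635  x^+=2.7403  v^+=2.6438  a^+=-13.9761
step 5: x_pred=2.4778  r=-2.3978  x^+=1.3292  v^+=-4.6348  a^+=-16.6731
step 6: x_pred=-2.5668  r=-2.6232  x^+=-3.8233  v^+=-13.2340  a^+=-19.6235

a_post = -19.6235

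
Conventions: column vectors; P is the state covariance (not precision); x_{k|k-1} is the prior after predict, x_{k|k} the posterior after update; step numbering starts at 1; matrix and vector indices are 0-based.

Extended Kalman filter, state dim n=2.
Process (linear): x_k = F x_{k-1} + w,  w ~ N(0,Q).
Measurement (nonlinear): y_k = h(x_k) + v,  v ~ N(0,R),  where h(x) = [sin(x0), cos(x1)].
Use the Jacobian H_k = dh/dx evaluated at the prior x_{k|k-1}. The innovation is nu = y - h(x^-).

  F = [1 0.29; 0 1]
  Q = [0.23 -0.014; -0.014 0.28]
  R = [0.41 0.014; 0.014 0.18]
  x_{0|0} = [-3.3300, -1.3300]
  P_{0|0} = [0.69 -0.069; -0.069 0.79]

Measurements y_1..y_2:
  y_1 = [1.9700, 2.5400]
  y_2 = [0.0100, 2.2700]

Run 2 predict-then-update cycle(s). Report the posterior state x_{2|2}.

step 1: x^-=[-3.7157, -1.3300]  P^-=[0.9464 0.1461; 0.1461 1.0700]  H_jac=[-0.8397 0.0000; 0.0000 0.9711]  S=[1.0773 -0.1051; -0.1051 1.1891]  K=[-0.7324 0.0546; -0.0288 0.8713]  nu=[1.4269, 2.3015]  x^+=[-4.6351, 0.6341]  P^+=[0.3567 -0.0004; -0.0004 0.1611]
step 2: x^-=[-4.4512, 0.6341]  P^-=[0.6000 0.0323; 0.0323 0.4411]  H_jac=[-0.2582 0.0000; 0.0000 -0.5925]  S=[0.4500 0.0189; 0.0189 0.3348]  K=[-0.3427 -0.0377; 0.0144 -0.7813]  nu=[-0.9561, 1.4644]  x^+=[-4.1788, -0.5237]  P^+=[0.5462 0.0196; 0.0196 0.2370]

x_post = [-4.1788, -0.5237]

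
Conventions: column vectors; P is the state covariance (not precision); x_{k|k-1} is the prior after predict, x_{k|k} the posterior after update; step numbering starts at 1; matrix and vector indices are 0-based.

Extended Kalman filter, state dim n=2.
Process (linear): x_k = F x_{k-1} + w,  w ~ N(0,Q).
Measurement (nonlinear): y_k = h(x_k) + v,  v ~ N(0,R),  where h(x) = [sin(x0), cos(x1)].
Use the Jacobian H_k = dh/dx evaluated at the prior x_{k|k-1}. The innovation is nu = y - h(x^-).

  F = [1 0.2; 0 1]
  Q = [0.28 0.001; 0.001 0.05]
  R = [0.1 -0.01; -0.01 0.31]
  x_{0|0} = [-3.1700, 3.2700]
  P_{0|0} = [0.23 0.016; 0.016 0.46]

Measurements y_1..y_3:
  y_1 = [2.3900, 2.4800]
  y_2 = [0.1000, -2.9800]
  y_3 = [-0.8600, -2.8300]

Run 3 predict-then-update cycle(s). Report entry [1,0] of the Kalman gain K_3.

step 1: x^-=[-2.5160, 3.2700]  P^-=[0.5348 0.1090; 0.1090 0.5100]  H_jac=[-0.8106 0.0000; 0.0000 0.1281]  S=[0.4514 -0.0213; -0.0213 0.3184]  K=[-0.9613 -0.0205; -0.1866 0.1926]  nu=[2.9756, 3.4718]  x^+=[-5.4477, 3.3835]  P^+=[0.1183 0.0254; 0.0254 0.4809]
step 2: x^-=[-4.7710, 3.3835]  P^-=[0.4277 0.1226; 0.1226 0.5309]  H_jac=[0.0586 0.0000; 0.0000 0.2395]  S=[0.1015 -0.0083; -0.0083 0.3405]  K=[0.2546 0.0924; 0.1015 0.3760]  nu=[-0.8983, -2.0091]  x^+=[-5.1854, 2.5369]  P^+=[0.4186 0.1090; 0.1090 0.4824]
step 3: x^-=[-4.6780, 2.5369]  P^-=[0.7615 0.2065; 0.2065 0.5324]  H_jac=[-0.0344 0.0000; 0.0000 -0.5685]  S=[0.1009 -0.0060; -0.0060 0.4821]  K=[-0.2741 -0.2469; -0.1076 -0.6292]  nu=[-1.8594, -2.0073]  x^+=[-3.6727, 3.9999]  P^+=[0.7254 0.1298; 0.1298 0.3412]

K[1,0] = -0.1076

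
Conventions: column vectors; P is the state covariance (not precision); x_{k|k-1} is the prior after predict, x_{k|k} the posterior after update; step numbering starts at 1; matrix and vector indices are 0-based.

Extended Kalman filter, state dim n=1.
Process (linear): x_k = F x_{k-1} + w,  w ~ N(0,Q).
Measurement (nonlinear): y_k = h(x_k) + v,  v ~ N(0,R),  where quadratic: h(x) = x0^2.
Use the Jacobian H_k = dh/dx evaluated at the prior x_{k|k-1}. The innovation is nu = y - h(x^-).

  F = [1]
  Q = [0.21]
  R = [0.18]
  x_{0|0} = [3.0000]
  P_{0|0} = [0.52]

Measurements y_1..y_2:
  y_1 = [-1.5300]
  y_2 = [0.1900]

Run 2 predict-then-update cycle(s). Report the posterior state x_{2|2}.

x_post = [0.7687]

step 1: x^-=[3.0000]  P^-=[0.7300]  H_jac=[6.0000]  S=[26.4600]  K=[0.1655]  nu=[-10.5300]  x^+=[1.2569]  P^+=[0.0050]
step 2: x^-=[1.2569]  P^-=[0.2150]  H_jac=[2.5139]  S=[1.5385]  K=[0.3513]  nu=[-1.3899]  x^+=[0.7687]  P^+=[0.0252]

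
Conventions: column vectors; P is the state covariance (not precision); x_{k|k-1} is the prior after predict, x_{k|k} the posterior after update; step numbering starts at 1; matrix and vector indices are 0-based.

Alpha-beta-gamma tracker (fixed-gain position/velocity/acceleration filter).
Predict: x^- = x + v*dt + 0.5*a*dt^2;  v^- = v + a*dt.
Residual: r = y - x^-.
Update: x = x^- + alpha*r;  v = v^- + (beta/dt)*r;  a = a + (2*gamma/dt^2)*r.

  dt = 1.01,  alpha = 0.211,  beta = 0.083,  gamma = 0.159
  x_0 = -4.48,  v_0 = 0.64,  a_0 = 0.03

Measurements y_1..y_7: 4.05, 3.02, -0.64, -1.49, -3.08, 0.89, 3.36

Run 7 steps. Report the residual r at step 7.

step 1: x_pred=-3.8183  r=7.8683  x^+=-2.1581  v^+=1.3169  a^+=2.4828
step 2: x_pred=0.4383  r=2.5817  x^+=0.9831  v^+=4.0367  a^+=3.2876
step 3: x_pred=6.7370  r=-7.3770  x^+=5.1804  v^+=6.7510  a^+=0.9879
step 4: x_pred=12.5028  r=-13.9928  x^+=9.5503  v^+=6.5989  a^+=-3.3741
step 5: x_pred=14.4942  r=-17.5742  x^+=10.7861  v^+=1.7468  a^+=-8.8526
step 6: x_pred=8.0351  r=-7.1451  x^+=6.5275  v^+=-7.7815  a^+=-11.0800
step 7: x_pred=-6.9831  r=10.3431  x^+=-4.8007  v^+=-18.1222  a^+=-7.8557

resid = 10.3431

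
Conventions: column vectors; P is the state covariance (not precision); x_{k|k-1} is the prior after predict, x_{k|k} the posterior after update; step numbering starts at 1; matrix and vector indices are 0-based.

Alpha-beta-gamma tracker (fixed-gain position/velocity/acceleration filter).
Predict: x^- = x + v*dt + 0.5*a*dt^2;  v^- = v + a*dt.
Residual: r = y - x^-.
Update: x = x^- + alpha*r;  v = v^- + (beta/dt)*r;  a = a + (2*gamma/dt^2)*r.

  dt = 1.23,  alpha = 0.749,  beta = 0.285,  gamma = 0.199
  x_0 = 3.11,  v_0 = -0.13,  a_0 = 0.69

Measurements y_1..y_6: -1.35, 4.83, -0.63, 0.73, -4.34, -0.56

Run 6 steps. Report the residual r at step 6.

resid = 5.8233

step 1: x_pred=3.4721  r=-4.8221  x^+=-0.1397  v^+=-0.3986  a^+=-0.5785
step 2: x_pred=-1.0676  r=5.8976  x^+=3.3497  v^+=0.2563  a^+=0.9729
step 3: x_pred=4.4009  r=-5.0309  x^+=0.6328  v^+=0.2873  a^+=-0.3506
step 4: x_pred=0.7210  r=0.0090  x^+=0.7277  v^+=-0.1418  a^+=-0.3482
step 5: x_pred=0.2900  r=-4.6300  x^+=-3.1779  v^+=-1.6428  a^+=-1.5662
step 6: x_pred=-6.3833  r=5.8233  x^+=-2.0217  v^+=-2.2200  a^+=-0.0342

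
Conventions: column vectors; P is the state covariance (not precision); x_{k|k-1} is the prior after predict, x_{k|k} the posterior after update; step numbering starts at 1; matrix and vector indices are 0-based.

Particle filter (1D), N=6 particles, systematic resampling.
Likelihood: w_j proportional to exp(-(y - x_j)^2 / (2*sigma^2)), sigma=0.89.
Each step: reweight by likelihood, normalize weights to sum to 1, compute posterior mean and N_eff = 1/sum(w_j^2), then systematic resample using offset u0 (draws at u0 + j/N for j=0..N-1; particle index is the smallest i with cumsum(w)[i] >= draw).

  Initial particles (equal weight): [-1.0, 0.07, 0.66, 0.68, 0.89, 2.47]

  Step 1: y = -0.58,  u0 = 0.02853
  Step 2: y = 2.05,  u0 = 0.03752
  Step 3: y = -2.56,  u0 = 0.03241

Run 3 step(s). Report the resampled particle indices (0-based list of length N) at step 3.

resampled_idx = [0, 0, 0, 1, 1, 2]

step 1: w=[0.3357, 0.2874, 0.1422, 0.1377, 0.0959, 0.0011]  mean=-0.0401  Neff=4.1037  idx=[0, 0, 1, 1, 2, 3]
step 2: w=[0.0036, 0.0036, 0.1086, 0.1086, 0.3810, 0.3945]  mean=0.5277  Neff=3.0824  idx=[2, 3, 4, 4, 5, 5]
step 3: w=[0.4107, 0.4107, 0.0465, 0.0465, 0.0428, 0.0428]  mean=0.1771  Neff=2.8960  idx=[0, 0, 0, 1, 1, 2]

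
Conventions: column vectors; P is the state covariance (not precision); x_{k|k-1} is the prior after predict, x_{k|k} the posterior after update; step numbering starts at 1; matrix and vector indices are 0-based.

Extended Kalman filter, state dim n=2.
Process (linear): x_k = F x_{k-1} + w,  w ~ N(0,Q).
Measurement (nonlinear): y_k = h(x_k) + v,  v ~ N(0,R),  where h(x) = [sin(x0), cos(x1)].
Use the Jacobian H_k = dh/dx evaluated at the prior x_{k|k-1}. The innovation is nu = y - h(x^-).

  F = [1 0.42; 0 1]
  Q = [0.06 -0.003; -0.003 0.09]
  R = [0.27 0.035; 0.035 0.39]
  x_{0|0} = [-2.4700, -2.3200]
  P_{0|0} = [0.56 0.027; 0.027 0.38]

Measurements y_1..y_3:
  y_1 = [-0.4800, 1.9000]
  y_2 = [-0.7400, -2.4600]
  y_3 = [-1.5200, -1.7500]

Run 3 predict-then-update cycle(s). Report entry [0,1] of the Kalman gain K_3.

K[0,1] = 0.1365

step 1: x^-=[-3.4444, -2.3200]  P^-=[0.7097 0.1836; 0.1836 0.4700]  H_jac=[-0.9545 0.0000; 0.0000 0.7322]  S=[0.9166 -0.0933; -0.0933 0.6420]  K=[-0.7285 0.1035; -0.1387 0.5159]  nu=[-0.7782, 2.5811]  x^+=[-2.6103, -0.8805]  P^+=[0.2023 0.0203; 0.0203 0.2682]
step 2: x^-=[-2.9801, -0.8805]  P^-=[0.3266 0.1299; 0.1299 0.3582]  H_jac=[-0.9870 0.0000; 0.0000 0.7711]  S=[0.5882 -0.0639; -0.0639 0.6029]  K=[-0.5362 0.1093; -0.1702 0.4400]  nu=[-0.5792, -3.0968]  x^+=[-3.0081, -2.1444]  P^+=[0.1428 0.0310; 0.0310 0.2148]
step 3: x^-=[-3.9088, -2.1444]  P^-=[0.2667 0.1182; 0.1182 0.3048]  H_jac=[-0.7198 0.0000; 0.0000 0.8399]  S=[0.4082 -0.0365; -0.0365 0.6050]  K=[-0.4581 0.1365; -0.1715 0.4128]  nu=[-2.2141, -1.2073]  x^+=[-3.0592, -2.2630]  P^+=[0.1652 0.0443; 0.0443 0.1845]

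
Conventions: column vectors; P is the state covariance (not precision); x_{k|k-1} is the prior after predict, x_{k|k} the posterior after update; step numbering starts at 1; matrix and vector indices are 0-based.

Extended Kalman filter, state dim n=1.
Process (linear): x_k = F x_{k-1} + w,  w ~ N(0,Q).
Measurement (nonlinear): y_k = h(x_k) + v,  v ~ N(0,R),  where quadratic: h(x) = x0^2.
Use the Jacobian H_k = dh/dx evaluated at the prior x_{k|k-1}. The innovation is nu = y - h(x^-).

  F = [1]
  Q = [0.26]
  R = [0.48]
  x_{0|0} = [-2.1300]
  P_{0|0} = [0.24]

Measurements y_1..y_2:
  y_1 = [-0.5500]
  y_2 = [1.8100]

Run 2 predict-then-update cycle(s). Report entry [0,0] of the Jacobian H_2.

step 1: x^-=[-2.1300]  P^-=[0.5000]  H_jac=[-4.2600]  S=[9.5538]  K=[-0.2229]  nu=[-5.0869]  x^+=[-0.9959]  P^+=[0.0251]
step 2: x^-=[-0.9959]  P^-=[0.2851]  H_jac=[-1.9918]  S=[1.6111]  K=[-0.3525]  nu=[0.8182]  x^+=[-1.2843]  P^+=[0.0849]

H_jac[0,0] = -1.9918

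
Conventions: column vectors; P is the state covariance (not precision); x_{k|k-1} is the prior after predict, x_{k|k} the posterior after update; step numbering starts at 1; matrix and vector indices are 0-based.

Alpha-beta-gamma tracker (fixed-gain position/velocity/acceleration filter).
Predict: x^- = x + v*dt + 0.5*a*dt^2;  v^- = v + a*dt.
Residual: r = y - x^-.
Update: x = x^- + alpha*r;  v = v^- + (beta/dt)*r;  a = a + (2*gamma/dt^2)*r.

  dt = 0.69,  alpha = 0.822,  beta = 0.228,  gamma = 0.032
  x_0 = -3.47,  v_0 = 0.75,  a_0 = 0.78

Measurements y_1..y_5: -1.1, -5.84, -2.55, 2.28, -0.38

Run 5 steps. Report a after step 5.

step 1: x_pred=-2.7668  r=1.6668  x^+=-1.3967  v^+=1.8390  a^+=1.0041
step 2: x_pred=0.1112  r=-5.9512  x^+=-4.7807  v^+=0.5653  a^+=0.2041
step 3: x_pred=-4.3421  r=1.7921  x^+=-2.8690  v^+=1.2983  a^+=0.4450
step 4: x_pred=-1.8673  r=4.1473  x^+=1.5418  v^+=2.9757  a^+=1.0025
step 5: x_pred=3.8336  r=-4.2136  x^+=0.3700  v^+=2.2750  a^+=0.4360

a_post = 0.4360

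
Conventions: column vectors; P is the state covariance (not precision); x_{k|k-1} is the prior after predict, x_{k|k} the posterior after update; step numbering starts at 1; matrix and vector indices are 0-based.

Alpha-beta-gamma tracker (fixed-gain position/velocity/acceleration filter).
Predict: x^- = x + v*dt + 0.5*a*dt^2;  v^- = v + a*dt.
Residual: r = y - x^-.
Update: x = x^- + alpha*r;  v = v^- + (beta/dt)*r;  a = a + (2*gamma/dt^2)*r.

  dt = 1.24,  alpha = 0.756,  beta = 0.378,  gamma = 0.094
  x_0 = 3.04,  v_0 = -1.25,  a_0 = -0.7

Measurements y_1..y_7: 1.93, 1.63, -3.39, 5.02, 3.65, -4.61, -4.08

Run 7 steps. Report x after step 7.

x_post = -3.8030

step 1: x_pred=0.9518  r=0.9782  x^+=1.6913  v^+=-1.8198  a^+=-0.5804
step 2: x_pred=-1.0115  r=2.6415  x^+=0.9855  v^+=-1.7343  a^+=-0.2574
step 3: x_pred=-1.3630  r=-2.0270  x^+=-2.8954  v^+=-2.6714  a^+=-0.5053
step 4: x_pred=-6.5964  r=11.6164  x^+=2.1856  v^+=0.2432  a^+=0.9150
step 5: x_pred=3.1906  r=0.4594  x^+=3.5379  v^+=1.5179  a^+=0.9712
step 6: x_pred=6.1667  r=-10.7767  x^+=-1.9805  v^+=-0.5630  a^+=-0.3464
step 7: x_pred=-2.9449  r=-1.1351  x^+=-3.8030  v^+=-1.3386  a^+=-0.4852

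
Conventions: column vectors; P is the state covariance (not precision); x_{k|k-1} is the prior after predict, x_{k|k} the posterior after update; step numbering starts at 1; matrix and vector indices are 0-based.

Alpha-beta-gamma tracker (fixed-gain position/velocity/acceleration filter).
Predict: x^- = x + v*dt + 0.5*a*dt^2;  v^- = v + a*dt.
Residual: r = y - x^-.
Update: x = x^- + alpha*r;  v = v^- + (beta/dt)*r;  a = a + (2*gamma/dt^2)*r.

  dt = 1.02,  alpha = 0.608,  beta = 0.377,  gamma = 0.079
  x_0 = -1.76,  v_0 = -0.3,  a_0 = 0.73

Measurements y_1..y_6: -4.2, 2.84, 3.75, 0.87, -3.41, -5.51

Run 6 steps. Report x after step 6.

step 1: x_pred=-1.6863  r=-2.5137  x^+=-3.2146  v^+=-0.4845  a^+=0.3483
step 2: x_pred=-3.5276  r=6.3676  x^+=0.3439  v^+=2.2242  a^+=1.3153
step 3: x_pred=3.2968  r=0.4532  x^+=3.5724  v^+=3.7333  a^+=1.3841
step 4: x_pred=8.1003  r=-7.2303  x^+=3.7043  v^+=2.4727  a^+=0.2861
step 5: x_pred=6.3753  r=-9.7853  x^+=0.4258  v^+=-0.8522  a^+=-1.2000
step 6: x_pred=-1.0677  r=-4.4423  x^+=-3.7686  v^+=-3.7181  a^+=-1.8746

x_post = -3.7686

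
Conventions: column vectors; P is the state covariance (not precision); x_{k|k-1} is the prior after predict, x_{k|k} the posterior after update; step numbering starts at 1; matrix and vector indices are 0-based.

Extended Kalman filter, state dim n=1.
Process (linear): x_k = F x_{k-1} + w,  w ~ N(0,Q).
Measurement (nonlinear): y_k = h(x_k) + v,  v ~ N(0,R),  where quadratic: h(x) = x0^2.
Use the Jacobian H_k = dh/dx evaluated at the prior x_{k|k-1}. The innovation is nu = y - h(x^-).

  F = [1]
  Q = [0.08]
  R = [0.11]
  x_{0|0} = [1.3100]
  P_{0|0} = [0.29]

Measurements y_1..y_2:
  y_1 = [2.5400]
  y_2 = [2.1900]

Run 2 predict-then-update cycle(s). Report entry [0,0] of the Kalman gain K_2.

K[0,0] = 0.2793

step 1: x^-=[1.3100]  P^-=[0.3700]  H_jac=[2.6200]  S=[2.6498]  K=[0.3658]  nu=[0.8239]  x^+=[1.6114]  P^+=[0.0154]
step 2: x^-=[1.6114]  P^-=[0.0954]  H_jac=[3.2228]  S=[1.1005]  K=[0.2793]  nu=[-0.4066]  x^+=[1.4978]  P^+=[0.0095]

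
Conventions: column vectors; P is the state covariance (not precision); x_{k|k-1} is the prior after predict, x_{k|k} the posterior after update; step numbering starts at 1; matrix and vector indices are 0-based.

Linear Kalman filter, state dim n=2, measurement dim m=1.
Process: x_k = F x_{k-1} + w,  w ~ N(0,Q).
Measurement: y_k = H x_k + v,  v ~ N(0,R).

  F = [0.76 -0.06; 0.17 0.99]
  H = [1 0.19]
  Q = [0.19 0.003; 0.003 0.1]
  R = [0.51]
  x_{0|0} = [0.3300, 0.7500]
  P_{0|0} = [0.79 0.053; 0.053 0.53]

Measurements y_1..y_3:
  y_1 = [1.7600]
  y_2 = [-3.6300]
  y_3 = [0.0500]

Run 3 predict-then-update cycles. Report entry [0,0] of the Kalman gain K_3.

step 1: x^-=[0.2058, 0.7986]  P^-=[0.6434 0.1129; 0.1129 0.6601]  S=[1.2201]  K=[0.5449; 0.1953]  nu=[1.4025]  x^+=[0.9700, 1.0726]  P^+=[0.2811 -0.0170; -0.0170 0.6136]
step 2: x^-=[0.6728, 1.2267]  P^-=[0.3561 -0.0097; -0.0097 0.7038]  S=[0.8878]  K=[0.3990; 0.1397]  nu=[-4.5359]  x^+=[-1.1372, 0.5932]  P^+=[0.2148 -0.0592; -0.0592 0.6865]
step 3: x^-=[-0.8998, 0.3939]  P^-=[0.3219 -0.0540; -0.0540 0.7591]  S=[0.8388]  K=[0.3715; 0.1076]  nu=[0.8750]  x^+=[-0.5747, 0.4881]  P^+=[0.2061 -0.0875; -0.0875 0.7494]

K[0,0] = 0.3715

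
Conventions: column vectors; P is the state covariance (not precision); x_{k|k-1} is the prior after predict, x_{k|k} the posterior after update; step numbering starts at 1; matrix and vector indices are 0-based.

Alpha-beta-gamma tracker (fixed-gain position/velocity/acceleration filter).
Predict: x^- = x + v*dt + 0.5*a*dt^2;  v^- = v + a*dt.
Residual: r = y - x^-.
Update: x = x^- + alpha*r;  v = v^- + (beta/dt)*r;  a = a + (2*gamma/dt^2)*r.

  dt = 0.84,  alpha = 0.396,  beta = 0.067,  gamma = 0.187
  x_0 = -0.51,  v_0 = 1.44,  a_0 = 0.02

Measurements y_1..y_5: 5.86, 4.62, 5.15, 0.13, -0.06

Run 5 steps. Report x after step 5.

step 1: x_pred=0.7067  r=5.1533  x^+=2.7474  v^+=1.8678  a^+=2.7515
step 2: x_pred=5.2871  r=-0.6671  x^+=5.0229  v^+=4.1259  a^+=2.3979
step 3: x_pred=9.3347  r=-4.1847  x^+=7.6775  v^+=5.8064  a^+=0.1799
step 4: x_pred=12.6183  r=-12.4883  x^+=7.6730  v^+=4.9613  a^+=-6.4395
step 5: x_pred=9.5686  r=-9.6286  x^+=5.7557  v^+=-1.2159  a^+=-11.5431

x_post = 5.7557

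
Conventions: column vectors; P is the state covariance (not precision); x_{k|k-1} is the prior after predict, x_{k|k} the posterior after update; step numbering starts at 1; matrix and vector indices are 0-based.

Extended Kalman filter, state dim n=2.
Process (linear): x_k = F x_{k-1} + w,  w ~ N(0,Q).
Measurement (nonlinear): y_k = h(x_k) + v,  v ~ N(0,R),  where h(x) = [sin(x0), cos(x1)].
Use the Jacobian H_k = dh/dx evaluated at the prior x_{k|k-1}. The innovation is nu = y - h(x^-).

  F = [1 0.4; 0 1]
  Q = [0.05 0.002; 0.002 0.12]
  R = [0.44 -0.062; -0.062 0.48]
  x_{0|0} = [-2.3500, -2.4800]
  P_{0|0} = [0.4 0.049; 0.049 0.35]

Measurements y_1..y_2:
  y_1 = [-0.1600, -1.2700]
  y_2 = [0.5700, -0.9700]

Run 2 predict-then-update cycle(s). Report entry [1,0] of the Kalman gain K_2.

step 1: x^-=[-3.3420, -2.4800]  P^-=[0.5452 0.1910; 0.1910 0.4700]  H_jac=[-0.9800 0.0000; 0.0000 0.6144]  S=[0.9636 -0.1770; -0.1770 0.6574]  K=[-0.5488 0.0307; -0.1195 0.4071]  nu=[-0.3591, -0.4810]  x^+=[-3.1597, -2.6329]  P^+=[0.2484 0.0794; 0.0794 0.3301]
step 2: x^-=[-4.2129, -2.6329]  P^-=[0.4147 0.2134; 0.2134 0.4501]  H_jac=[-0.4790 0.0000; 0.0000 0.4870]  S=[0.5351 -0.1118; -0.1118 0.5868]  K=[-0.3480 0.1109; -0.1177 0.3512]  nu=[-0.3078, -0.0966]  x^+=[-4.1165, -2.6306]  P^+=[0.3340 0.1536; 0.1536 0.3611]

K[1,0] = -0.1177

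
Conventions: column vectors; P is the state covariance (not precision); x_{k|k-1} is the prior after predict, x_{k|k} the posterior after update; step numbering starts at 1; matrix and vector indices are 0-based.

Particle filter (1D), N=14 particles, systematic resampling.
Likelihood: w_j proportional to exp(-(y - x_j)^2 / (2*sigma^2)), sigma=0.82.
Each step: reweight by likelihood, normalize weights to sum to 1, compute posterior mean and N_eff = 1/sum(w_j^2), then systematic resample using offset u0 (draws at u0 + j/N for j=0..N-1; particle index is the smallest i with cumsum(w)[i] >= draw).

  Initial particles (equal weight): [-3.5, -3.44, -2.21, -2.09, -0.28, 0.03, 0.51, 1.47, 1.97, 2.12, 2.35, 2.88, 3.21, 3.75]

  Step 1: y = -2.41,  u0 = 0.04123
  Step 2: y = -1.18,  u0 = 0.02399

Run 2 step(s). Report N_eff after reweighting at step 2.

step 1: w=[0.1469, 0.1615, 0.3451, 0.3294, 0.0122, 0.0042, 0.0006, 0.0000, 0.0000, 0.0000, 0.0000, 0.0000, 0.0000, 0.0000]  mean=-2.5239  Neff=3.6306  idx=[0, 0, 1, 1, 2, 2, 2, 2, 2, 3, 3, 3, 3, 3]
step 2: w=[0.0036, 0.0036, 0.0044, 0.0044, 0.0899, 0.0899, 0.0899, 0.0899, 0.0899, 0.1069, 0.1069, 0.1069, 0.1069, 0.1069]  mean=-2.1661  Neff=10.2466  idx=[4, 4, 5, 6, 7, 8, 8, 9, 10, 10, 11, 12, 12, 13]

N_eff = 10.2466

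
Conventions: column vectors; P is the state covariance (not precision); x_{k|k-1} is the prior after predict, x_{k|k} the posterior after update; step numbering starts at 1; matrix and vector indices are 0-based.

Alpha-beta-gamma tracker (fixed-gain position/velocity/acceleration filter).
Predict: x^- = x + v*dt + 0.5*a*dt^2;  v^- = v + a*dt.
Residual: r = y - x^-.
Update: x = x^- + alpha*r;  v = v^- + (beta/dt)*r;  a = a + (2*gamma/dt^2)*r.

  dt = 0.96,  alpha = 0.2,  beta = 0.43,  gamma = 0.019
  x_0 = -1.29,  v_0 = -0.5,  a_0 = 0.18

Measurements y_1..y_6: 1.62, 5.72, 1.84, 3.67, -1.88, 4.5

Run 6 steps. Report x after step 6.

x_post = 3.6863

step 1: x_pred=-1.6871  r=3.3071  x^+=-1.0256  v^+=1.1541  a^+=0.3164
step 2: x_pred=0.2281  r=5.4919  x^+=1.3264  v^+=3.9177  a^+=0.5428
step 3: x_pred=5.3376  r=-3.4976  x^+=4.6381  v^+=2.8722  a^+=0.3986
step 4: x_pred=7.5790  r=-3.9090  x^+=6.7972  v^+=1.5039  a^+=0.2374
step 5: x_pred=8.3504  r=-10.2304  x^+=6.3043  v^+=-2.8505  a^+=-0.1844
step 6: x_pred=3.4828  r=1.0172  x^+=3.6863  v^+=-2.5720  a^+=-0.1425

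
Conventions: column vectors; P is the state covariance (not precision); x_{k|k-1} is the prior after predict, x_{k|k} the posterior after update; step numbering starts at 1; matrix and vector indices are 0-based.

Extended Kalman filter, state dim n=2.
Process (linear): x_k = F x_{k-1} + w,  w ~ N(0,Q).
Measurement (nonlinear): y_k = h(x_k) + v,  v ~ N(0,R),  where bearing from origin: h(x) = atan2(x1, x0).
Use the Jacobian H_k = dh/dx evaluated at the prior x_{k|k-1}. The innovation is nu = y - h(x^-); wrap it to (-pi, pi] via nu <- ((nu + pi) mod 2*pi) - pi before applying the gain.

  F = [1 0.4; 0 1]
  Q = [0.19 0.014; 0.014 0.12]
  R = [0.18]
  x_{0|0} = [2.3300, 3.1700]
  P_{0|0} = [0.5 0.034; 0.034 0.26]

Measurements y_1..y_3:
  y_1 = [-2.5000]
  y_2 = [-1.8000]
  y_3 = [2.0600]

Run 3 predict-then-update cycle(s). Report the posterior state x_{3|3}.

x_post = [6.2588, 3.7919]

step 1: x^-=[3.5980, 3.1700]  P^-=[0.7588 0.1520; 0.1520 0.3800]  H_jac=[-0.1379 0.1565]  S=[0.1972]  K=[-0.4099; 0.1953]  nu=[3.0609]  x^+=[2.3432, 3.7678]  P^+=[0.7257 0.1678; 0.1678 0.3725]
step 2: x^-=[3.8504, 3.7678]  P^-=[1.1095 0.3308; 0.3308 0.4925]  H_jac=[-0.1298 0.1327]  S=[0.1960]  K=[-0.5111; 0.1143]  nu=[-2.5746]  x^+=[5.1661, 3.4736]  P^+=[1.0583 0.3422; 0.3422 0.4899]
step 3: x^-=[6.5556, 3.4736]  P^-=[1.6005 0.5522; 0.5522 0.6099]  H_jac=[-0.0631 0.1191]  S=[0.1867]  K=[-0.1887; 0.2024]  nu=[1.5727]  x^+=[6.2588, 3.7919]  P^+=[1.5938 0.5593; 0.5593 0.6023]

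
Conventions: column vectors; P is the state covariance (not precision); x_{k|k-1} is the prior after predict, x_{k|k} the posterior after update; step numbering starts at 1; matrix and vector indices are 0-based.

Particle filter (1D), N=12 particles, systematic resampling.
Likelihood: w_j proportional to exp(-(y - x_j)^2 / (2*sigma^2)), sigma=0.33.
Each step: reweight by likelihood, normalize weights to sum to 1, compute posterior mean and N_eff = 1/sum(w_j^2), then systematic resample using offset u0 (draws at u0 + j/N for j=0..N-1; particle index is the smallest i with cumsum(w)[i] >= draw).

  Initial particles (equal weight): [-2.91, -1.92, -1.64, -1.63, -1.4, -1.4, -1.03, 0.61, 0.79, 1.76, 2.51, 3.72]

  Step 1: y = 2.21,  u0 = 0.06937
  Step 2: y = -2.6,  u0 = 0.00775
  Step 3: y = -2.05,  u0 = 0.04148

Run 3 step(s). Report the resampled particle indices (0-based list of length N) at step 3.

step 1: w=[0.0000, 0.0000, 0.0000, 0.0000, 0.0000, 0.0000, 0.0000, 0.0000, 0.0001, 0.3736, 0.6263, 0.0000]  mean=2.2296  Neff=1.8804  idx=[9, 9, 9, 9, 10, 10, 10, 10, 10, 10, 10, 10]
step 2: w=[0.2500, 0.2500, 0.2500, 0.2500, 0.0000, 0.0000, 0.0000, 0.0000, 0.0000, 0.0000, 0.0000, 0.0000]  mean=1.7600  Neff=4.0000  idx=[0, 0, 0, 1, 1, 1, 2, 2, 2, 3, 3, 3]
step 3: w=[0.0833, 0.0833, 0.0833, 0.0833, 0.0833, 0.0833, 0.0833, 0.0833, 0.0833, 0.0833, 0.0833, 0.0833]  mean=1.7600  Neff=12.0000  idx=[0, 1, 2, 3, 4, 5, 6, 7, 8, 9, 10, 11]

resampled_idx = [0, 1, 2, 3, 4, 5, 6, 7, 8, 9, 10, 11]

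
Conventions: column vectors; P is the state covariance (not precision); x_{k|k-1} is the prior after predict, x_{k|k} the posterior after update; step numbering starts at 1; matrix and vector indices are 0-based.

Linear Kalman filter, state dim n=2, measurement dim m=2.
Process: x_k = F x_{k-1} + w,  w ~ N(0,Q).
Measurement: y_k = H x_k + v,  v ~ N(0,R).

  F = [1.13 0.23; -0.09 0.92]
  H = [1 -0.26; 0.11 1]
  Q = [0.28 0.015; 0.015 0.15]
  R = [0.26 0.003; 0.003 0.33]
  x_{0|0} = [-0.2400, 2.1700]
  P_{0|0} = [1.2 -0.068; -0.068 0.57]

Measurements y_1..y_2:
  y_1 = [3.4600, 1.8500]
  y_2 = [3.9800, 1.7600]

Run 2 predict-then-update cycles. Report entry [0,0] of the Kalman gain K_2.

step 1: x^-=[0.2279, 2.0180]  P^-=[1.8071 -0.0557; -0.0557 0.6534]  S=[2.1402 -0.0222; -0.0222 0.9930]  K=[0.8528 0.1632; -0.0987 0.6496]  nu=[3.7568, -0.1931]  x^+=[3.4002, 1.5219]  P^+=[0.2303 0.0311; 0.0311 0.2107]
step 2: x^-=[4.1923, 1.0941]  P^-=[0.6014 0.0678; 0.0678 0.3250]  S=[0.8481 0.0505; 0.0505 0.6772]  K=[0.6795 0.1471; -0.0491 0.4946]  nu=[0.0722, 0.2047]  x^+=[4.2715, 1.1918]  P^+=[0.1850 0.0302; 0.0302 0.1598]

K[0,0] = 0.6795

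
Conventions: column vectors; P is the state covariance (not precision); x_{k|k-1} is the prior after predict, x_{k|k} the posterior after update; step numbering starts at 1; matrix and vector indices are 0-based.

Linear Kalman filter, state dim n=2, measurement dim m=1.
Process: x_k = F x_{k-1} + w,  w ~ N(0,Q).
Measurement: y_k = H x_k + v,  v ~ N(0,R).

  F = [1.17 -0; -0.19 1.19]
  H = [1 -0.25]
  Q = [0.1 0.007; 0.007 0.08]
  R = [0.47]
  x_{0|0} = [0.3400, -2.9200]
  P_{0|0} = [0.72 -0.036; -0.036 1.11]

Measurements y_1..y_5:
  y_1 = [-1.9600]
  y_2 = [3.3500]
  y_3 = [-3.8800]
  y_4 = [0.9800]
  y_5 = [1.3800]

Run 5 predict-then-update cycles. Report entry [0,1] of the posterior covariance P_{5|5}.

P_post[0,1] = 1.1007

step 1: x^-=[0.3978, -3.5394]  P^-=[1.0856 -0.2032; -0.2032 1.6941]  S=[1.7631]  K=[0.6446; -0.3555]  nu=[-3.2426]  x^+=[-1.6923, -2.3868]  P^+=[0.3531 0.2008; 0.2008 1.4714]
step 2: x^-=[-1.9800, -2.5187]  P^-=[0.5834 0.2080; 0.2080 2.0856]  S=[1.0797]  K=[0.4922; -0.2902]  nu=[4.7003]  x^+=[0.3333, -3.8828]  P^+=[0.3219 0.3623; 0.3623 1.9946]
step 3: x^-=[0.3900, -4.6839]  P^-=[0.5406 0.4398; 0.4398 2.7524]  S=[0.9627]  K=[0.4473; -0.2579]  nu=[-5.4409]  x^+=[-2.0439, -3.2807]  P^+=[0.3480 0.5509; 0.5509 2.6884]
step 4: x^-=[-2.3914, -3.5156]  P^-=[0.5763 0.6966; 0.6966 3.6504]  S=[0.9262]  K=[0.4342; -0.2332]  nu=[2.4925]  x^+=[-1.3091, -4.0969]  P^+=[0.4017 0.7904; 0.7904 3.6001]
step 5: x^-=[-1.5316, -4.6265]  P^-=[0.6499 1.0182; 1.0182 4.8351]  S=[0.9130]  K=[0.4330; -0.2087]  nu=[1.7550]  x^+=[-0.7717, -4.9929]  P^+=[0.4787 1.1007; 1.1007 4.7954]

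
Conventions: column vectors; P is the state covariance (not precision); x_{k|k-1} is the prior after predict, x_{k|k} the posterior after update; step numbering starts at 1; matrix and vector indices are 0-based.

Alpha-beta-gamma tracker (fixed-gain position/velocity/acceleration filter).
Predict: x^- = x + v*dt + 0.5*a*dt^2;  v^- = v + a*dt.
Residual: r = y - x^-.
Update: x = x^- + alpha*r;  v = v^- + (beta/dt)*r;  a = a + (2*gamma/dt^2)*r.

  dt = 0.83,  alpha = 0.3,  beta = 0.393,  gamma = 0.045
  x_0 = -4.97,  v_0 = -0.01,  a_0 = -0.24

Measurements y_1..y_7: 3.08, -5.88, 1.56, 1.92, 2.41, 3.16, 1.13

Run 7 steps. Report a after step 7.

step 1: x_pred=-5.0610  r=8.1410  x^+=-2.6187  v^+=3.6455  a^+=0.8236
step 2: x_pred=0.6908  r=-6.5708  x^+=-1.2805  v^+=1.2178  a^+=-0.0349
step 3: x_pred=-0.2817  r=1.8417  x^+=0.2708  v^+=2.0609  a^+=0.2057
step 4: x_pred=2.0523  r=-0.1323  x^+=2.0126  v^+=2.1691  a^+=0.1885
step 5: x_pred=3.8778  r=-1.4678  x^+=3.4375  v^+=1.6305  a^+=-0.0033
step 6: x_pred=4.7896  r=-1.6296  x^+=4.3007  v^+=0.8561  a^+=-0.2162
step 7: x_pred=4.9368  r=-3.8068  x^+=3.7948  v^+=-1.1258  a^+=-0.7135

a_post = -0.7135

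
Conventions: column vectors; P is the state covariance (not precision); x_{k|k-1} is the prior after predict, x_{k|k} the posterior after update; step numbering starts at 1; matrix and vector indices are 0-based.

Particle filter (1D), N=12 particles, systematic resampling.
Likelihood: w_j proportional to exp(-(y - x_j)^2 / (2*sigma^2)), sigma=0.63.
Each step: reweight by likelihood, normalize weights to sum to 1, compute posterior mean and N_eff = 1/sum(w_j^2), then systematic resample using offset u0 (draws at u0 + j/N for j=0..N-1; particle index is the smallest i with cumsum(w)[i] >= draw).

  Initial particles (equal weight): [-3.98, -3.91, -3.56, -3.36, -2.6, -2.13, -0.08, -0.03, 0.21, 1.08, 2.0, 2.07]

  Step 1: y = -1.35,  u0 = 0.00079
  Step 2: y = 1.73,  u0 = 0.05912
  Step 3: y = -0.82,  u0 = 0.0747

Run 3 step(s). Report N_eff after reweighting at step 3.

N_eff = 11.9781

step 1: w=[0.0002, 0.0003, 0.0024, 0.0068, 0.1547, 0.5147, 0.1452, 0.1234, 0.0516, 0.0007, 0.0000, 0.0000]  mean=-1.5357  Neff=3.0495  idx=[2, 4, 5, 5, 5, 5, 5, 5, 5, 6, 7, 7]
step 2: w=[0.0000, 0.0000, 0.0000, 0.0000, 0.0000, 0.0000, 0.0000, 0.0000, 0.0000, 0.2854, 0.3573, 0.3573]  mean=-0.0443  Neff=2.9693  idx=[9, 9, 9, 10, 10, 10, 10, 10, 11, 11, 11, 11]
step 3: w=[0.0895, 0.0895, 0.0895, 0.0813, 0.0813, 0.0813, 0.0813, 0.0813, 0.0813, 0.0813, 0.0813, 0.0813]  mean=-0.0434  Neff=11.9781  idx=[0, 1, 2, 3, 4, 5, 6, 7, 8, 9, 10, 11]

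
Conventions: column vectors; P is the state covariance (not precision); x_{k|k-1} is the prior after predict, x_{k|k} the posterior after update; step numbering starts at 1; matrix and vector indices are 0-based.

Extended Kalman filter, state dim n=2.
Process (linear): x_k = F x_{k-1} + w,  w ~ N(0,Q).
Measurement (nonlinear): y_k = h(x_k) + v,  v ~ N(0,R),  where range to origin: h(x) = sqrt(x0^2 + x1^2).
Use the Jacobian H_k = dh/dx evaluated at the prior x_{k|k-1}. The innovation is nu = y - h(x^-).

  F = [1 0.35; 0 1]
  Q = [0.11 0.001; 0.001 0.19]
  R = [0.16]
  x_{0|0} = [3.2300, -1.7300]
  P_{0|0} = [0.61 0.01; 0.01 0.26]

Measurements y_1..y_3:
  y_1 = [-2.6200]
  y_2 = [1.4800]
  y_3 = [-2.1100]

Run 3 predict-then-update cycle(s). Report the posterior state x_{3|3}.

step 1: x^-=[2.6245, -1.7300]  P^-=[0.7588 0.1020; 0.1020 0.4500]  H_jac=[0.8349 -0.5504]  S=[0.7316]  K=[0.7893; -0.2221]  nu=[-5.7634]  x^+=[-1.9248, -0.4498]  P^+=[0.3030 0.2303; 0.2303 0.4139]
step 2: x^-=[-2.0822, -0.4498]  P^-=[0.6249 0.3761; 0.3761 0.6039]  H_jac=[-0.9775 -0.2111]  S=[0.9393]  K=[-0.7349; -0.5272]  nu=[-0.6502]  x^+=[-1.6043, -0.1070]  P^+=[0.1177 0.0122; 0.0122 0.3429]
step 3: x^-=[-1.6418, -0.1070]  P^-=[0.2782 0.1332; 0.1332 0.5329]  H_jac=[-0.9979 -0.0650]  S=[0.4566]  K=[-0.6270; -0.3671]  nu=[-3.7553]  x^+=[0.7129, 1.2715]  P^+=[0.0987 0.0281; 0.0281 0.4713]

x_post = [0.7129, 1.2715]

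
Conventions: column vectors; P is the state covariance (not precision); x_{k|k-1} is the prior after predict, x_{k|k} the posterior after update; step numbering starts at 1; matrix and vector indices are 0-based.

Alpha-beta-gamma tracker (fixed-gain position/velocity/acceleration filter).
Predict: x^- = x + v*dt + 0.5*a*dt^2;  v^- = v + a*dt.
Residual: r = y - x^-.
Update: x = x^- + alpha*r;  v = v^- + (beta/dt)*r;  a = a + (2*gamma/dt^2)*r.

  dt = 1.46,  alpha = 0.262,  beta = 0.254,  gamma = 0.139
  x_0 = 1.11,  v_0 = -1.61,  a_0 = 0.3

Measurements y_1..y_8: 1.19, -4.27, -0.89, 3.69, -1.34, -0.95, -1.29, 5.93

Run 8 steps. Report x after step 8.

x_post = 3.7179

step 1: x_pred=-0.9209  r=2.1109  x^+=-0.3678  v^+=-0.8048  a^+=0.5753
step 2: x_pred=-0.9296  r=-3.3404  x^+=-1.8048  v^+=-0.5460  a^+=0.1396
step 3: x_pred=-2.4531  r=1.5631  x^+=-2.0436  v^+=-0.0701  a^+=0.3435
step 4: x_pred=-1.7799  r=5.4699  x^+=-0.3468  v^+=1.3830  a^+=1.0569
step 5: x_pred=2.7988  r=-4.1388  x^+=1.7144  v^+=2.2060  a^+=0.5171
step 6: x_pred=5.4863  r=-6.4363  x^+=3.8000  v^+=1.8412  a^+=-0.3223
step 7: x_pred=6.1446  r=-7.4346  x^+=4.1967  v^+=0.0772  a^+=-1.2919
step 8: x_pred=2.9325  r=2.9975  x^+=3.7179  v^+=-1.2875  a^+=-0.9010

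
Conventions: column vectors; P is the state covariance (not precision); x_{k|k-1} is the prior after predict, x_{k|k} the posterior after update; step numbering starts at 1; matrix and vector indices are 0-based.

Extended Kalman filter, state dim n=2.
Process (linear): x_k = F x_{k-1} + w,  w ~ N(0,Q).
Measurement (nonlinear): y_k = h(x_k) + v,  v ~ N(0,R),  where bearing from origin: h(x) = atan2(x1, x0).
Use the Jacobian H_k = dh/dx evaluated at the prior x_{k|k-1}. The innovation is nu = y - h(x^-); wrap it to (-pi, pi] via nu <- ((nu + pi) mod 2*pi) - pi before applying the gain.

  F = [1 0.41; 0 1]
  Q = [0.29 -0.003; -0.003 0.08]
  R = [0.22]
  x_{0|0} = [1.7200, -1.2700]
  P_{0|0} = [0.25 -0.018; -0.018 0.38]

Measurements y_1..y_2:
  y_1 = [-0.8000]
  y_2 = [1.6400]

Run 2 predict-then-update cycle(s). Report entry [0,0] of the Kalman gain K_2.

K[0,0] = 0.8171

step 1: x^-=[1.1993, -1.2700]  P^-=[0.5891 0.1348; 0.1348 0.4600]  H_jac=[0.4162 0.3931]  S=[0.4372]  K=[0.6820; 0.5418]  nu=[0.0140]  x^+=[1.2089, -1.2624]  P^+=[0.3858 -0.0268; -0.0268 0.3316]
step 2: x^-=[0.6913, -1.2624]  P^-=[0.7095 0.1062; 0.1062 0.4116]  H_jac=[0.6094 0.3337]  S=[0.5725]  K=[0.8171; 0.3530]  nu=[2.7098]  x^+=[2.9055, -0.3060]  P^+=[0.3273 -0.0589; -0.0589 0.3403]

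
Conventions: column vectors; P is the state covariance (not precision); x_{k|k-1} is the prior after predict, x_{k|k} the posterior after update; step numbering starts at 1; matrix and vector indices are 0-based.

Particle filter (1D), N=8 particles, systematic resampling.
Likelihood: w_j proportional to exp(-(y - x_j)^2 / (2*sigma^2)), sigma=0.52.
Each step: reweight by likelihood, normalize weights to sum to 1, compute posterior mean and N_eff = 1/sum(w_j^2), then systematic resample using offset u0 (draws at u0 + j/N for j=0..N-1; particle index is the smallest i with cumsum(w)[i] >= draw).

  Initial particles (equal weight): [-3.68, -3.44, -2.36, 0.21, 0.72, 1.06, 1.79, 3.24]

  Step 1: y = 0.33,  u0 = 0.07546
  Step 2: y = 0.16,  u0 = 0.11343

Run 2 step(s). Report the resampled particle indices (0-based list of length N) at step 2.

resampled_idx = [0, 1, 2, 2, 3, 4, 5, 7]

step 1: w=[0.0000, 0.0000, 0.0000, 0.4590, 0.3558, 0.1760, 0.0092, 0.0000]  mean=0.5555  Neff=2.7146  idx=[3, 3, 3, 3, 4, 4, 5, 5]
step 2: w=[0.1794, 0.1794, 0.1794, 0.1794, 0.1009, 0.1009, 0.0403, 0.0403]  mean=0.3814  Neff=6.5642  idx=[0, 1, 2, 2, 3, 4, 5, 7]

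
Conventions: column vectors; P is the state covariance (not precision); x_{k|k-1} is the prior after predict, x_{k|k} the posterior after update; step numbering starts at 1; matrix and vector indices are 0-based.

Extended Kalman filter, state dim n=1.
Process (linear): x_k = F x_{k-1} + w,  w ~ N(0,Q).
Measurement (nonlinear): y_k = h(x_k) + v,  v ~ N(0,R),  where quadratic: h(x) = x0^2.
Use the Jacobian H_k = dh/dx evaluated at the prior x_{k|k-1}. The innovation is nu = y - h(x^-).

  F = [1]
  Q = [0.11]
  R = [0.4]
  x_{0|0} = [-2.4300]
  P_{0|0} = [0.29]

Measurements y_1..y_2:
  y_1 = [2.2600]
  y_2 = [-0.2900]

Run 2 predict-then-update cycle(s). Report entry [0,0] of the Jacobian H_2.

H_jac[0,0] = -3.4210

step 1: x^-=[-2.4300]  P^-=[0.4000]  H_jac=[-4.8600]  S=[9.8478]  K=[-0.1974]  nu=[-3.6449]  x^+=[-1.7105]  P^+=[0.0162]
step 2: x^-=[-1.7105]  P^-=[0.1262]  H_jac=[-3.4210]  S=[1.8775]  K=[-0.2300]  nu=[-3.2158]  x^+=[-0.9707]  P^+=[0.0269]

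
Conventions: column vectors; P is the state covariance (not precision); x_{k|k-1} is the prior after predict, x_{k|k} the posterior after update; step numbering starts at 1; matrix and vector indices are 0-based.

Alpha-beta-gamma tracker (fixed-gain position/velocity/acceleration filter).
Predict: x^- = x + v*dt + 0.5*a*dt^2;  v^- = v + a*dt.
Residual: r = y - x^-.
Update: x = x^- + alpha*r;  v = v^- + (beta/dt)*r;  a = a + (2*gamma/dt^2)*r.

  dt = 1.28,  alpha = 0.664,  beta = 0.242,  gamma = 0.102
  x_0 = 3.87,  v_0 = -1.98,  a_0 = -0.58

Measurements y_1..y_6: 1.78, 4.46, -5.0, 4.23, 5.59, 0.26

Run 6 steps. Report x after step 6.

x_post = 2.6447

step 1: x_pred=0.8605  r=0.9195  x^+=1.4710  v^+=-2.5486  a^+=-0.4655
step 2: x_pred=-2.1725  r=6.6325  x^+=2.2315  v^+=-1.8905  a^+=0.3603
step 3: x_pred=0.1069  r=-5.1069  x^+=-3.2841  v^+=-2.3948  a^+=-0.2756
step 4: x_pred=-6.5751  r=10.8051  x^+=0.5995  v^+=-0.7046  a^+=1.0698
step 5: x_pred=0.5739  r=5.0161  x^+=3.9046  v^+=1.6131  a^+=1.6944
step 6: x_pred=7.3574  r=-7.0974  x^+=2.6447  v^+=2.4400  a^+=0.8107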